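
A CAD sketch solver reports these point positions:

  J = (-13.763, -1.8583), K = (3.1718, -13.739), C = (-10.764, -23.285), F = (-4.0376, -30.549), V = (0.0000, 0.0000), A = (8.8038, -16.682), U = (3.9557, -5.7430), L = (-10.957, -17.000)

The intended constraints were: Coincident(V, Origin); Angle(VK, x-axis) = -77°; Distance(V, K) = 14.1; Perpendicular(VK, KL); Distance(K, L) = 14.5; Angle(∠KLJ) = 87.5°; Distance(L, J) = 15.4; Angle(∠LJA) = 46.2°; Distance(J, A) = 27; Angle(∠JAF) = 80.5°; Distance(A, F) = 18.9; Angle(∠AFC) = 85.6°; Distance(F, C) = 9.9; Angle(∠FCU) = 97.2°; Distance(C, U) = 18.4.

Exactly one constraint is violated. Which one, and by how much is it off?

Distance(C, U) = 18.4 — off by 4.50.

V = (0.00, 0.00) ✓; VK at -77.00° ✓; |VK| = 14.10 ✓; ∠(VK, KL) = 90.00° ✓; |KL| = 14.50 ✓; ∠KLJ = 87.50° ✓; |LJ| = 15.40 ✓; ∠LJA = 46.20° ✓; |JA| = 27.00 ✓; ∠JAF = 80.50° ✓; |AF| = 18.90 ✓; ∠AFC = 85.60° ✓; |FC| = 9.900 ✓; ∠FCU = 97.20° ✓; |CU| = 22.90 ✗.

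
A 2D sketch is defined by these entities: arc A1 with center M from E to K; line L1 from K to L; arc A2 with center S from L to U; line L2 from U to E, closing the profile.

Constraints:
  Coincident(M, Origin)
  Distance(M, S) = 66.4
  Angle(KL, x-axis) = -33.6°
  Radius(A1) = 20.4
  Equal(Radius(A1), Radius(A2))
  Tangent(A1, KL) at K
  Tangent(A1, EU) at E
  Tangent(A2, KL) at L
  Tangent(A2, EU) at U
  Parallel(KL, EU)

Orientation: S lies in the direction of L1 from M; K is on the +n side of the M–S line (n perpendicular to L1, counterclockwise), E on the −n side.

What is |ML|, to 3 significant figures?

69.5

The slot axis is L1's direction at -33.6°, so u = (cos -33.6°, sin -33.6°) = (0.833, -0.553) and n = (−sin -33.6°, cos -33.6°) = (0.553, 0.833). M is at the origin and S lies 66.4 along u from M, so S = 66.4·u = (55.3, -36.7). Tangency of A1 to both parallel lines with radius 20.4 puts K and E at M ± 20.4·n: K = (11.3, 17.0), E = (-11.3, -17.0). Equal radii place L and U the same way about S: L = S + 20.4·n = (66.6, -19.8), U = S − 20.4·n = (44.0, -53.7). Then |ML| = |L − M| = 69.5.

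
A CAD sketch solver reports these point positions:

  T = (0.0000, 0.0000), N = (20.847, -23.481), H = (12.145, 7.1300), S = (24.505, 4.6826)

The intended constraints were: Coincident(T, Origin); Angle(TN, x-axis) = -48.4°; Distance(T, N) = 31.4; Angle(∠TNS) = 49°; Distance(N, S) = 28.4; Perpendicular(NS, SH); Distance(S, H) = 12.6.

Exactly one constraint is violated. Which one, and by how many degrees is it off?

Perpendicular(NS, SH) — off by 3.80°.

T = (0.00, 0.00) ✓; TN at -48.40° ✓; |TN| = 31.40 ✓; ∠TNS = 49.00° ✓; |NS| = 28.40 ✓; ∠(NS, SH) = 86.20° ✗; |SH| = 12.60 ✓.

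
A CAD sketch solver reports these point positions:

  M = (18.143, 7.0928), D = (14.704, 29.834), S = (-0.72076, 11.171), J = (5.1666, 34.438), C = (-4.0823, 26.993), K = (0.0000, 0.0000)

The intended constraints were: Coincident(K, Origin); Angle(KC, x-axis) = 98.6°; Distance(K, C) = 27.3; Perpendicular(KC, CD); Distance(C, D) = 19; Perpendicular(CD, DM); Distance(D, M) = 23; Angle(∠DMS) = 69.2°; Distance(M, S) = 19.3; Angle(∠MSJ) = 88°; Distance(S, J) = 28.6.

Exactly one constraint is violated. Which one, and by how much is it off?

Distance(S, J) = 28.6 — off by 4.60.

K = (0.00, 0.00) ✓; KC at 98.60° ✓; |KC| = 27.30 ✓; ∠(KC, CD) = 90.00° ✓; |CD| = 19.00 ✓; ∠(CD, DM) = 90.00° ✓; |DM| = 23.00 ✓; ∠DMS = 69.20° ✓; |MS| = 19.30 ✓; ∠MSJ = 88.00° ✓; |SJ| = 24.00 ✗.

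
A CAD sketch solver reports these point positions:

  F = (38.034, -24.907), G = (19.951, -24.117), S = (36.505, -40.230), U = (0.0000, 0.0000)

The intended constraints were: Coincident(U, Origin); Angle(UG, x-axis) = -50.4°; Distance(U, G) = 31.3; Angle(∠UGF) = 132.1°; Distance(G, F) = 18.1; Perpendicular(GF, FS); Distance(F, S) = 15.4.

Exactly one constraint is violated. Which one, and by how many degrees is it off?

Perpendicular(GF, FS) — off by 3.20°.

U = (0.00, 0.00) ✓; UG at -50.40° ✓; |UG| = 31.30 ✓; ∠UGF = 132.1° ✓; |GF| = 18.10 ✓; ∠(GF, FS) = 93.20° ✗; |FS| = 15.40 ✓.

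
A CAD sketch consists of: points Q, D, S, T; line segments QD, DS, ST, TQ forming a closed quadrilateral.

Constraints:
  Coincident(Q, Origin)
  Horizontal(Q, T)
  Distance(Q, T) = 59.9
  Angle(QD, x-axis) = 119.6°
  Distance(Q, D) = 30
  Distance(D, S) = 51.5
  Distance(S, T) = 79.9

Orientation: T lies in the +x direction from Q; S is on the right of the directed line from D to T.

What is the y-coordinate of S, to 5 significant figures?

-25.405

Q is at the origin; QT is horizontal with |QT| = 59.9 and T in +x, so T = (59.9, 0). QD runs at 119.6° with |QD| = 30.0, so D = (-14.818, 26.085). S is determined by |DS| = 51.5 and |ST| = 79.9 together: it lies at the intersection of circle(D, 51.5) and circle(T, 79.9). With |DT| = 79.141, the foot of the radical line on DT is 15.994 from D and the perpendicular offset is √(51.5² − 15.994²) = 48.954. Taking the right-of-DT solution: S = (-15.854, -25.405).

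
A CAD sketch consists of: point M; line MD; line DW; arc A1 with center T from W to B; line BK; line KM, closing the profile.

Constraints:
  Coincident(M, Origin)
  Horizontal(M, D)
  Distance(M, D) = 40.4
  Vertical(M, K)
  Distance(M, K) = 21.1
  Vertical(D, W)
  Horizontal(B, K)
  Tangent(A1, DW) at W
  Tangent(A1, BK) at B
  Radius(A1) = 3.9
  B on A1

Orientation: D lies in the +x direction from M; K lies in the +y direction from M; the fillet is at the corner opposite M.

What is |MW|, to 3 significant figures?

43.9

M is at the origin; MD is horizontal with |MD| = 40.4 and D on the +x side, so D = (40.4, 0.00). M and K share the same x with |MK| = 21.1 and K on the +y side, so K = (0.00, 21.1). The virtual corner opposite M is at (40.4, 21.1). A1 meets DW tangentially, so TW is at right angles to DW and the tangent condition forces TB to be normal to BK, with radius 3.9, so the center T sits 3.9 in from both sides at T = (36.5, 17.2). That places the tangent points at W = (40.4, 17.2) on DW and B = (36.5, 21.1) on BK. Then |MW| = |W − M| = 43.9.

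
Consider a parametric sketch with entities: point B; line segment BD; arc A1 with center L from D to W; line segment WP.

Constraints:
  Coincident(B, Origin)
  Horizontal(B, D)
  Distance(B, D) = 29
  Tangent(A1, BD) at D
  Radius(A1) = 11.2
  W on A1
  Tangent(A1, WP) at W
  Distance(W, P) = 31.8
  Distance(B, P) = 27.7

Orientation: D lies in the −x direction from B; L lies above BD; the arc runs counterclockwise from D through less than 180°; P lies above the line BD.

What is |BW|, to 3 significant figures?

20.9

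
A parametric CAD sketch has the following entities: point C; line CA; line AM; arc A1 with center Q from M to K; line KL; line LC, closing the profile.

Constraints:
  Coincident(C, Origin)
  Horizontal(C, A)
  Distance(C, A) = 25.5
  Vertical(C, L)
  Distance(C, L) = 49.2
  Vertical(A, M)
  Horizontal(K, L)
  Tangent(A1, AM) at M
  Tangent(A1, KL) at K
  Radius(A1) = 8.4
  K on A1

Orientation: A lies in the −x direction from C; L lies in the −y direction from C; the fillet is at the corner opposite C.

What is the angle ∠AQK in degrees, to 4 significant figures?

168.4°

C is at the origin; C and A share the same y with |CA| = 25.5 and A on the −x side, so A = (-25.50, 0.000). CL is vertical with |CL| = 49.2 and L on the −y side, so L = (0.000, -49.20). The virtual corner opposite C is at (-25.50, -49.20). The tangent condition forces QM to be normal to AM and tangency of A1 to KL means the radius QK is perpendicular to KL, with radius 8.4, so the center Q sits 8.4 in from both sides at Q = (-17.10, -40.80). That places the tangent points at M = (-25.50, -40.80) on AM and K = (-17.10, -49.20) on KL. Then cos ∠AQK = QA·QK / (|QA||QK|), giving 168.4°.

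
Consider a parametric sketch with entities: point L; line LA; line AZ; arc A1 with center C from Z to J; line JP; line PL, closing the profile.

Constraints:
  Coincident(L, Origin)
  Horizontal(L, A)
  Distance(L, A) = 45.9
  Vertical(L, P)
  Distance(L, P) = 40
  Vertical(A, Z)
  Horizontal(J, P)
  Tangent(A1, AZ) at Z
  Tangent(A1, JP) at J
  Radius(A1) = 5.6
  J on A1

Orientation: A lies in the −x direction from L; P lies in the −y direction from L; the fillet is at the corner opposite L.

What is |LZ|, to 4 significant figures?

57.36

L is at the origin; LA is horizontal with |LA| = 45.9 and A on the −x side, so A = (-45.90, 0.000). L and P share the same x with |LP| = 40.0 and P on the −y side, so P = (0.000, -40.00). The virtual corner opposite L is at (-45.90, -40.00). The tangent condition forces CZ to be normal to AZ and A1 meets JP tangentially, so CJ is at right angles to JP, with radius 5.6, so the center C sits 5.6 in from both sides at C = (-40.30, -34.40). That places the tangent points at Z = (-45.90, -34.40) on AZ and J = (-40.30, -40.00) on JP. Then |LZ| = |Z − L| = 57.36.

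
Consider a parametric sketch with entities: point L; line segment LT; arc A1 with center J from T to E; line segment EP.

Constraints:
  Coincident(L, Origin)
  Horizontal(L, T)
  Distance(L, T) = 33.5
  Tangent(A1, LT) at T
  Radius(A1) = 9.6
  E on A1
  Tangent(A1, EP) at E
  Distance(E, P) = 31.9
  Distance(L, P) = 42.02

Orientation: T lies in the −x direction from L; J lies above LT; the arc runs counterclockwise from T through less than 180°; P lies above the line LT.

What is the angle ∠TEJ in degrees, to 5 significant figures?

51.580°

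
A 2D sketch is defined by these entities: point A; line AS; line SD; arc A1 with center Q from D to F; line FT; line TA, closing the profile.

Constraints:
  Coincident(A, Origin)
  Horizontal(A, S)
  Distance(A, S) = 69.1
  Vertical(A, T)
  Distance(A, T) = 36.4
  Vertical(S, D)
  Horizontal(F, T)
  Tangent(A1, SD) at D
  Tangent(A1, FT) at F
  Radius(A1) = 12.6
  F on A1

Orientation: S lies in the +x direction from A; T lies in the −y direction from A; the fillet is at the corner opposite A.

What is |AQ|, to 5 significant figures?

61.308

A is at the origin; A and S share the same y with |AS| = 69.1 and S on the +x side, so S = (69.100, 0.0000). AT is vertical with |AT| = 36.4 and T on the −y side, so T = (0.0000, -36.400). The virtual corner opposite A is at (69.100, -36.400). The tangent condition forces QD to be normal to SD and the tangent condition forces QF to be normal to FT, with radius 12.6, so the center Q sits 12.6 in from both sides at Q = (56.500, -23.800). Then |AQ| = |Q − A| = 61.308.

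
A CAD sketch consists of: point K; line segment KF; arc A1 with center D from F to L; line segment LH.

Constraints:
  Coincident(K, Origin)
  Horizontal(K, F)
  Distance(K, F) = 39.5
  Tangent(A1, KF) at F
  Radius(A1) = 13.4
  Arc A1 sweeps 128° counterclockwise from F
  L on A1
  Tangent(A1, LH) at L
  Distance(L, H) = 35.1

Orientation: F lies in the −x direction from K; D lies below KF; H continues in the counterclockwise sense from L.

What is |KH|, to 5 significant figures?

56.928

K is at the origin; KF is horizontal with |KF| = 39.5 and F on the −x side, so F = (-39.500, 0.0000). The tangent condition forces DF to be normal to KF, so D = F + (0, -13.4) = (-39.500, -13.400). On A1, F sits at bearing 90° from D; a 128° counterclockwise sweep puts L at bearing 218°, so L = D + 13.4·(cos 218°, sin 218°) = (-50.059, -21.650). Tangency of A1 to LH means the radius DL is perpendicular to LH, so LH runs along (−sin 218°, cos 218°); with |LH| = 35.1, H = (-28.450, -49.309). Then |KH| = |H − K| = 56.928.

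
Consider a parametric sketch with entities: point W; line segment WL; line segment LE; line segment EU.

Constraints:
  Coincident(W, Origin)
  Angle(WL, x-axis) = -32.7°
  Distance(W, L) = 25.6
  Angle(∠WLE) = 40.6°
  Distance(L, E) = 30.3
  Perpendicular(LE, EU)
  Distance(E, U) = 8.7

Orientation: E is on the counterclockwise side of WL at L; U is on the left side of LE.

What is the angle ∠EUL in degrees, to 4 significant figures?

73.98°

W is at the origin; WL runs at -32.7° with length 25.6, so L = 25.6·(cos -32.7°, sin -32.7°) = (21.54, -13.83). ∠WLE = 40.6°, so LE runs at -32.7° + (180° − 40.6°) = 106.7° from the x-axis; with |LE| = 30.3, E = L + 30.3·(cos 106.7°, sin 106.7°) = (12.84, 15.19). The perpendicularity gives EU at right angles to LE; with |EU| = 8.7 on the left of LE, U = E + 8.7·(-0.9578, -0.2874) = (4.503, 12.69). Then cos ∠EUL = UE·UL / (|UE||UL|), giving 73.98°.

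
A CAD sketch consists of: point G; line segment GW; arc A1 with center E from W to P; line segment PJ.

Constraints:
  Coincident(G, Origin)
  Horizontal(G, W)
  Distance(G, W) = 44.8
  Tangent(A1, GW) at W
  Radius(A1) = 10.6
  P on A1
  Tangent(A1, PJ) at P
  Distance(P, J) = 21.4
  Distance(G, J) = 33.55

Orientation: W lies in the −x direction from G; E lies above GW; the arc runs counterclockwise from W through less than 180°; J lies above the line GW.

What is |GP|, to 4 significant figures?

36.18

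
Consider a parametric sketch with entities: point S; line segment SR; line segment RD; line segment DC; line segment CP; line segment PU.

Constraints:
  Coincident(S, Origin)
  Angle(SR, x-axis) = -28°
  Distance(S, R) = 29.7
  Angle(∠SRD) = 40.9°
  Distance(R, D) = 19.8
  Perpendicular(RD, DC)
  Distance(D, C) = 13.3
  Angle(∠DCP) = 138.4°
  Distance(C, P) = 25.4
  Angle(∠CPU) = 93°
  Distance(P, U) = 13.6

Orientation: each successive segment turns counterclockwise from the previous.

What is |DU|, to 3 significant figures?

36.4

S is at the origin; SR runs at -28.0° with length 29.7, so R = (26.2, -13.9). ∠SRD = 40.9° gives RD at 111° from the x-axis; with |RD| = 19.8, D = (19.1, 4.53). RD ⟂ DC, so DC runs at -159°; with |DC| = 13.3, C = (6.69, -0.259). ∠DCP = 138.4° gives CP at -117° from the x-axis; with |CP| = 25.4, P = (-4.96, -22.8). ∠CPU = 93.0° gives PU at -30.3° from the x-axis; with |PU| = 13.6, U = (6.78, -29.7). Then |DU| = |U − D| = 36.4.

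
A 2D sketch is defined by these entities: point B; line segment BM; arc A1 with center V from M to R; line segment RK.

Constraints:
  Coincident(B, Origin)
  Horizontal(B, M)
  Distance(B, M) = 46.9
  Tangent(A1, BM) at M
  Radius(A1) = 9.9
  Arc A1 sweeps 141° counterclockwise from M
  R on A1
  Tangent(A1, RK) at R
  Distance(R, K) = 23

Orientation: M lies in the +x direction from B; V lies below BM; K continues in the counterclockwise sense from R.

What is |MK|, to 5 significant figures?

34.117

B is at the origin; BM is horizontal with |BM| = 46.9 and M on the +x side, so M = (46.900, 0.0000). Since A1 is tangent to BM there, VM ⟂ BM, so V = M + (0, -9.9) = (46.900, -9.9000). On A1, M sits at bearing 90° from V; a 141° counterclockwise sweep puts R at bearing 231°, so R = V + 9.9·(cos 231°, sin 231°) = (40.670, -17.594). Since A1 is tangent to RK there, VR ⟂ RK, so RK runs along (−sin 231°, cos 231°); with |RK| = 23.0, K = (58.544, -32.068). Then |MK| = |K − M| = 34.117.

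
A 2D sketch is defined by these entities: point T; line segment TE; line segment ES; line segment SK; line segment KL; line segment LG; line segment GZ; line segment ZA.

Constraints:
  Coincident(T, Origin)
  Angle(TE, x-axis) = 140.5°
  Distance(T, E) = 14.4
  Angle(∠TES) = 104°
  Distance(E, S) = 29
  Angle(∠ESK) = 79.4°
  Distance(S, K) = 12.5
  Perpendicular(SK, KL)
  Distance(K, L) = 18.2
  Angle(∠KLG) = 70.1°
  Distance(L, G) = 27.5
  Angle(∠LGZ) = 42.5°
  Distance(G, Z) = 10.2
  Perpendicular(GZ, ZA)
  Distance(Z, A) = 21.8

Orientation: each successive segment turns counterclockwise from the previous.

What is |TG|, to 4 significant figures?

38.92

T is at the origin; TE runs at 140.5° with length 14.4, so E = (-11.11, 9.160). ∠TES = 104.0° gives ES at -143.5° from the x-axis; with |ES| = 29.0, S = (-34.42, -8.090). ∠ESK = 79.4° gives SK at -42.90° from the x-axis; with |SK| = 12.5, K = (-25.27, -16.60). SK ⟂ KL, so KL runs at 47.10°; with |KL| = 18.2, L = (-12.88, -3.267). ∠KLG = 70.1° gives LG at 157.0° from the x-axis; with |LG| = 27.5, G = (-38.19, 7.478). Then |TG| = |G − T| = 38.92.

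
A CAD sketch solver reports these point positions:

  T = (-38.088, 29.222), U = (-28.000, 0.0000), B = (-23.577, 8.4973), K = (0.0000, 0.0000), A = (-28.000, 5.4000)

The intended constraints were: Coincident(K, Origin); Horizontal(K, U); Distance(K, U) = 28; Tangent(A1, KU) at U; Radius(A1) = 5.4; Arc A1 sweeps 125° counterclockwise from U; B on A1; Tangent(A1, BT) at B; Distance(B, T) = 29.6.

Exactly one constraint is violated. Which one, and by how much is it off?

Distance(B, T) = 29.6 — off by 4.30.

K = (0.00, 0.00) ✓; K.y = 0.00, U.y = 0.00 ✓; |KU| = 28.00 ✓; ∠(AU, UK) = 90.00° ✓; |AU| = 5.400 ✓; bearing(A→B) − bearing(A→U) = 125.0° ✓; |AB| = 5.400 ✓; ∠(AB, BT) = 90.00° ✓; |BT| = 25.30 ✗.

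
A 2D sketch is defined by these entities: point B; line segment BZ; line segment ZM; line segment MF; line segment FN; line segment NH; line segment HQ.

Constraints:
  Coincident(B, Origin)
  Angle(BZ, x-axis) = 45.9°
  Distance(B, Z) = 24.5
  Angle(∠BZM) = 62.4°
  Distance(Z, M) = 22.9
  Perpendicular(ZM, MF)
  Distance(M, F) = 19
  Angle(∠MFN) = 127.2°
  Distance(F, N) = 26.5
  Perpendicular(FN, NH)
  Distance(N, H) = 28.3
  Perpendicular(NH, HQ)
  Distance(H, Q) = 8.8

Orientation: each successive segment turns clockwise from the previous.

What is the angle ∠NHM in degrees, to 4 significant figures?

70.88°

B is at the origin; BZ runs at 45.9° with length 24.5, so Z = (17.05, 17.59). ∠BZM = 62.4° gives ZM at -71.70° from the x-axis; with |ZM| = 22.9, M = (24.24, -4.148). ZM ⟂ MF, so MF runs at -161.7°; with |MF| = 19.0, F = (6.201, -10.11). ∠MFN = 127.2° gives FN at 145.5° from the x-axis; with |FN| = 26.5, N = (-15.64, 4.896). FN is perpendicular to NH, so NH runs at 55.50°; with |NH| = 28.3, H = (0.3912, 28.22). Then cos ∠NHM = HN·HM / (|HN||HM|), giving 70.88°.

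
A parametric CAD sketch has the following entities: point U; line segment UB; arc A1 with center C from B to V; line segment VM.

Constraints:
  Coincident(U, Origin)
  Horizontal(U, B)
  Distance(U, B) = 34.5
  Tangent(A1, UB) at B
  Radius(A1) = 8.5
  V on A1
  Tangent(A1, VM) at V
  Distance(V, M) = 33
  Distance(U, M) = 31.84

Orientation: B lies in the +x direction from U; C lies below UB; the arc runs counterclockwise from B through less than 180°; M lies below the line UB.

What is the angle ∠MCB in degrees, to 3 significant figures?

131°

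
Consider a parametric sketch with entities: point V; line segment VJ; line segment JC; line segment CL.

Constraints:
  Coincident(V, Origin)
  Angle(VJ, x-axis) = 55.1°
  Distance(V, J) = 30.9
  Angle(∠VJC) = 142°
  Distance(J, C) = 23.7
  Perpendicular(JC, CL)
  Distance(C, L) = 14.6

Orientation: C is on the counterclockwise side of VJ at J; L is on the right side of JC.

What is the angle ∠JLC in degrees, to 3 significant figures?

58.4°

V is at the origin; VJ runs at 55.1° with length 30.9, so J = 30.9·(cos 55.1°, sin 55.1°) = (17.7, 25.3). ∠VJC = 142.0°, so JC runs at 55.1° + (180° − 142.0°) = 93.1° from the x-axis; with |JC| = 23.7, C = J + 23.7·(cos 93.1°, sin 93.1°) = (16.4, 49.0). The perpendicularity gives CL at right angles to JC; with |CL| = 14.6 on the right of JC, L = C + 14.6·(0.999, 0.0541) = (31.0, 49.8). Then cos ∠JLC = LJ·LC / (|LJ||LC|), giving 58.4°.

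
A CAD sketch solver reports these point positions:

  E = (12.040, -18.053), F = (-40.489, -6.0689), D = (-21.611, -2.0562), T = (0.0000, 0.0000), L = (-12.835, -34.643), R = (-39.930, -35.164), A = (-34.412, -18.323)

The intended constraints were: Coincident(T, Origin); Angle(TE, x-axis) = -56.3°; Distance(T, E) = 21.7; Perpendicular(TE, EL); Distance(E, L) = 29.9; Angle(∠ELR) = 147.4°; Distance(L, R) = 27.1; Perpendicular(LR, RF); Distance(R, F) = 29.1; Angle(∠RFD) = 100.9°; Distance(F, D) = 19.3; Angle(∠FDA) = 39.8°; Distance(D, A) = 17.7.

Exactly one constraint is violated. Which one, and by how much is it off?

Distance(D, A) = 17.7 — off by 3.00.

T = (0.00, 0.00) ✓; TE at -56.30° ✓; |TE| = 21.70 ✓; ∠(TE, EL) = 90.00° ✓; |EL| = 29.90 ✓; ∠ELR = 147.4° ✓; |LR| = 27.10 ✓; ∠(LR, RF) = 90.00° ✓; |RF| = 29.10 ✓; ∠RFD = 100.9° ✓; |FD| = 19.30 ✓; ∠FDA = 39.80° ✓; |DA| = 20.70 ✗.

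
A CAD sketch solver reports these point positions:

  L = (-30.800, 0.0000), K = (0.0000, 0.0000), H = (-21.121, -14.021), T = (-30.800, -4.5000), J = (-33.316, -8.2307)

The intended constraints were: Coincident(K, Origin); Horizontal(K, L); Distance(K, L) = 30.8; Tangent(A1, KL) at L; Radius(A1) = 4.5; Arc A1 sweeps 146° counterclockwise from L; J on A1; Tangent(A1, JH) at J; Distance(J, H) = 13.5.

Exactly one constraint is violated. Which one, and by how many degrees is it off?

Tangent(A1, JH) at J — off by 8.60°.

K = (0.00, 0.00) ✓; K.y = 0.00, L.y = 0.00 ✓; |KL| = 30.80 ✓; ∠(TL, LK) = 90.00° ✓; |TL| = 4.500 ✓; bearing(T→J) − bearing(T→L) = 146.0° ✓; |TJ| = 4.500 ✓; ∠(TJ, JH) = 81.40° ✗; |JH| = 13.50 ✓.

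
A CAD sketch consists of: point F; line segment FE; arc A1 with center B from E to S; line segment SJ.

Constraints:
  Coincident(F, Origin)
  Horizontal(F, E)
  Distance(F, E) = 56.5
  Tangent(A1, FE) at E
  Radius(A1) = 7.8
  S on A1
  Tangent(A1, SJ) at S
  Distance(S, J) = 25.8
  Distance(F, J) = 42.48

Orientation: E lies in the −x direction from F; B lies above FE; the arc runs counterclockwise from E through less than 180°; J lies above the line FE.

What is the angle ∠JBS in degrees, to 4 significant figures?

73.18°

Checks: |BS| = 7.800 ✓; ∠(BS, SJ) = 90.00° ✓; |SJ| = 25.80 ✓; |FJ| = 42.48 ✓.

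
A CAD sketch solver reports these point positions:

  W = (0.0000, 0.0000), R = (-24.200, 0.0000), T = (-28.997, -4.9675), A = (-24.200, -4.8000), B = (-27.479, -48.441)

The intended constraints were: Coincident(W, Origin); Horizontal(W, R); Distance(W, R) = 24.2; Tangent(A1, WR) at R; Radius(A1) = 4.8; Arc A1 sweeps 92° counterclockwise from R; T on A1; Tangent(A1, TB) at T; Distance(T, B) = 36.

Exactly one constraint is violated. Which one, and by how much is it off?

Distance(T, B) = 36 — off by 7.50.

W = (0.00, 0.00) ✓; W.y = 0.00, R.y = 0.00 ✓; |WR| = 24.20 ✓; ∠(AR, RW) = 90.00° ✓; |AR| = 4.800 ✓; bearing(A→T) − bearing(A→R) = 92.00° ✓; |AT| = 4.800 ✓; ∠(AT, TB) = 90.00° ✓; |TB| = 43.50 ✗.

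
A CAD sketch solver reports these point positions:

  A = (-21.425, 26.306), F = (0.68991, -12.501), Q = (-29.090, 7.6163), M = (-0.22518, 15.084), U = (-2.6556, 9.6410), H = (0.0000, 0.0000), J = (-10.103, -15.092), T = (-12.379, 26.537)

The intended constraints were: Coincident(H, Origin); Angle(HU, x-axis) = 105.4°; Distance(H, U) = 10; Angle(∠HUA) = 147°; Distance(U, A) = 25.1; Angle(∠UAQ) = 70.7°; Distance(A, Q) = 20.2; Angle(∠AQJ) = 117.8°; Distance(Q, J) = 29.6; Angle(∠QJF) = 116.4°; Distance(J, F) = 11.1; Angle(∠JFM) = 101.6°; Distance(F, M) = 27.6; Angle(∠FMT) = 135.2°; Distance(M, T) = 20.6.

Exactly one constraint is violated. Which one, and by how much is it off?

Distance(M, T) = 20.6 — off by 3.90.

H = (0.00, 0.00) ✓; HU at 105.4° ✓; |HU| = 10.00 ✓; ∠HUA = 147.0° ✓; |UA| = 25.10 ✓; ∠UAQ = 70.70° ✓; |AQ| = 20.20 ✓; ∠AQJ = 117.8° ✓; |QJ| = 29.60 ✓; ∠QJF = 116.4° ✓; |JF| = 11.10 ✓; ∠JFM = 101.6° ✓; |FM| = 27.60 ✓; ∠FMT = 135.2° ✓; |MT| = 16.70 ✗.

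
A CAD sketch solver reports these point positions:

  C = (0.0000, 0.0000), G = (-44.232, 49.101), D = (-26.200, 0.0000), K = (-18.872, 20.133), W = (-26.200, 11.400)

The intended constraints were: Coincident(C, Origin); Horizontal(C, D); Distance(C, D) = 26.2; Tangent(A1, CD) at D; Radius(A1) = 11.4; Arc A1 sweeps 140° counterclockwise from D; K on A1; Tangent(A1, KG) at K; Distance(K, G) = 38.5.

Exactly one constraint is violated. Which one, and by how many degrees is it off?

Tangent(A1, KG) at K — off by 8.80°.

C = (0.00, 0.00) ✓; C.y = 0.00, D.y = 0.00 ✓; |CD| = 26.20 ✓; ∠(WD, DC) = 90.00° ✓; |WD| = 11.40 ✓; bearing(W→K) − bearing(W→D) = 140.0° ✓; |WK| = 11.40 ✓; ∠(WK, KG) = 98.80° ✗; |KG| = 38.50 ✓.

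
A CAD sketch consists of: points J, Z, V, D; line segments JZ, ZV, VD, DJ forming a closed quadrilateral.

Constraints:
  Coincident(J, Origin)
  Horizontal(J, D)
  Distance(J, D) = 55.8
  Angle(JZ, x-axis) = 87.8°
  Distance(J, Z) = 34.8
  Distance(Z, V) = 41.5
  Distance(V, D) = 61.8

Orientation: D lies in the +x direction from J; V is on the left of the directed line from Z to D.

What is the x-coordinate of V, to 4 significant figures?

35.48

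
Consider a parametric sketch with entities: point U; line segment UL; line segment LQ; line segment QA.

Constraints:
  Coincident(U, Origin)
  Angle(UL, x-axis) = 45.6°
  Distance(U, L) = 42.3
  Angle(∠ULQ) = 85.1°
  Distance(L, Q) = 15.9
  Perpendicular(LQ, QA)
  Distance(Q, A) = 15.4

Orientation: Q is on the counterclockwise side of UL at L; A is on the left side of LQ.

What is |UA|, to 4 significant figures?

29.43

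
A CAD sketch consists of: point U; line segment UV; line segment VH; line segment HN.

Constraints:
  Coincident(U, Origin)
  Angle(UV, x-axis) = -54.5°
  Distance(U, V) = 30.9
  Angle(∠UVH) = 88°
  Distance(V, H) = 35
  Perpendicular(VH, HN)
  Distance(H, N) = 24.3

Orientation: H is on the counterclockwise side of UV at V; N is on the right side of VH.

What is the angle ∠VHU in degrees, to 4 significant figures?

42.31°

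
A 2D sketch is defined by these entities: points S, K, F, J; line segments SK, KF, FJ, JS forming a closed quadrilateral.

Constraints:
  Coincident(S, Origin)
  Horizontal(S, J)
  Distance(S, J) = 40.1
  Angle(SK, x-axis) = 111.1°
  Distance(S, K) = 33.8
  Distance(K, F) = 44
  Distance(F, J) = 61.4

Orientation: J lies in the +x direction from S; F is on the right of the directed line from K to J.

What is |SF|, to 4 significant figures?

23.33

Checks: |KF| = 44.00 ✓; |FJ| = 61.40 ✓.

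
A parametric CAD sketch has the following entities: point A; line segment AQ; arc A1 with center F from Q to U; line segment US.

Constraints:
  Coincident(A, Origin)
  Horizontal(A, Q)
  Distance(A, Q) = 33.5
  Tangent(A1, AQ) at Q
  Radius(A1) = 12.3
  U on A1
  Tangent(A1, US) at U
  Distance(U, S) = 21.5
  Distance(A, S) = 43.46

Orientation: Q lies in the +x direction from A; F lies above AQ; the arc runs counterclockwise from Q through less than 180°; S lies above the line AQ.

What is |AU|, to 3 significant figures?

46.8

A is at the origin; A and Q share the same y with |AQ| = 33.5 and Q on the +x side, so Q = (33.5, 0.00). The tangent condition forces FQ to be normal to AQ, so F = Q + (0, 12.3) = (33.5, 12.3). Since FU ⟂ US (tangency), |FS| = √(12.3² + 21.5²) = 24.8 regardless of where U sits on A1. So S lies on both circle(A, 43.46) and circle(F, 24.8); the above-AQ intersection is S = (25.0, 35.6). U is the foot of the tangent from S: U = (41.4, 21.7).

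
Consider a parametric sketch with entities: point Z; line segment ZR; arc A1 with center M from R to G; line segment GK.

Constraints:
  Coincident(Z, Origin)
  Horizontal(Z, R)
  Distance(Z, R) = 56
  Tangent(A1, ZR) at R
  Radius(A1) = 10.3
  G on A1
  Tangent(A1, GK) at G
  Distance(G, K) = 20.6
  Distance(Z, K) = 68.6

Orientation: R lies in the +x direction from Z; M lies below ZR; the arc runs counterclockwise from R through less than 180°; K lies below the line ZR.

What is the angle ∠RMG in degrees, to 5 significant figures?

126.99°

Checks: |MG| = 10.30 ✓; ∠(MG, GK) = 90.00° ✓; |GK| = 20.60 ✓; |ZK| = 68.60 ✓.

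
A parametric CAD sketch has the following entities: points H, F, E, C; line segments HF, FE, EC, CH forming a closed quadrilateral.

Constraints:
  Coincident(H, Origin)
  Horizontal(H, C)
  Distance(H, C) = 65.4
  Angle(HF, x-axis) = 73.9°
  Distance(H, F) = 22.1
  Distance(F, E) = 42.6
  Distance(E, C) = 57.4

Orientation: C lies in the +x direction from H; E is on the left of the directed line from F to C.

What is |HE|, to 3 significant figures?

62.6

H is at the origin; H and C share the same y with |HC| = 65.4 and C in +x, so C = (65.4, 0). HF runs at 73.9° with |HF| = 22.1, so F = (6.13, 21.2). E is determined by |FE| = 42.6 and |EC| = 57.4 together: it lies at the intersection of circle(F, 42.6) and circle(C, 57.4). With |FC| = 63.0, the foot of the radical line on FC is 19.7 from F and the perpendicular offset is √(42.6² − 19.7²) = 37.8. Taking the left-of-FC solution: E = (37.4, 50.1).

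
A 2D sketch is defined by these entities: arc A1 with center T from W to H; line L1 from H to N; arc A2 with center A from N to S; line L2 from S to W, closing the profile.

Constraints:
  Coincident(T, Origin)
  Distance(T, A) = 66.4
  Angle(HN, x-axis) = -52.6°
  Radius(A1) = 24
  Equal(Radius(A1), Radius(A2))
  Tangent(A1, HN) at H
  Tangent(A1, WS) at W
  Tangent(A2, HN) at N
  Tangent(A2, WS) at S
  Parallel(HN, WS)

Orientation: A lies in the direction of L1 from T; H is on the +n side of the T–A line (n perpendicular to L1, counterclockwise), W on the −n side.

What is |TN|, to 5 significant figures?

70.604

The slot axis is L1's direction at -52.6°, so u = (cos -52.6°, sin -52.6°) = (0.60738, -0.79441) and n = (−sin -52.6°, cos -52.6°) = (0.79441, 0.60738). T is at the origin and A lies 66.4 along u from T, so A = 66.4·u = (40.330, -52.749). Tangency of A1 to both parallel lines with radius 24.0 puts H and W at T ± 24.0·n: H = (19.066, 14.577), W = (-19.066, -14.577). Equal radii place N and S the same way about A: N = A + 24.0·n = (59.396, -38.172), S = A − 24.0·n = (21.264, -67.326). Then |TN| = |N − T| = 70.604.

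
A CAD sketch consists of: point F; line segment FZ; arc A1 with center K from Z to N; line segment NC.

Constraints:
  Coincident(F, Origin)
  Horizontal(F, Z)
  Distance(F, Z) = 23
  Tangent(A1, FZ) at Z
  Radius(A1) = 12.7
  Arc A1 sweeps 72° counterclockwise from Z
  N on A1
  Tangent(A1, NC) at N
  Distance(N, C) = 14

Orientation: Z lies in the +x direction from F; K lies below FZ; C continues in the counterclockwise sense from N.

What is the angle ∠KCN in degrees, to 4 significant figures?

42.21°

On A1, Z sits at bearing 90° from K; a 72° counterclockwise sweep puts N at bearing 162°, so N = K + 12.7·(cos 162°, sin 162°) = (10.92, -8.775). Since A1 is tangent to NC there, KN ⟂ NC, so NC runs along (−sin 162°, cos 162°); with |NC| = 14.0, C = (6.595, -22.09). Then cos ∠KCN = CK·CN / (|CK||CN|), giving 42.21°.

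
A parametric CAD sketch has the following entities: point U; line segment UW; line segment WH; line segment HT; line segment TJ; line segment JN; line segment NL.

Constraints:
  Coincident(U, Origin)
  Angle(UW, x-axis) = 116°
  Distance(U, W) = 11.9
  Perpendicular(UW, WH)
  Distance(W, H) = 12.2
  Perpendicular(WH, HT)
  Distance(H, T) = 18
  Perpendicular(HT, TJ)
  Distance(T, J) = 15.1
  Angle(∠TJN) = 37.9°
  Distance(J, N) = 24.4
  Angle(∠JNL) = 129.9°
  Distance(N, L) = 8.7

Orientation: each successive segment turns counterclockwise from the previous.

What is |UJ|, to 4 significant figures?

6.754

WH ⟂ HT, so HT runs at -64.00°; with |HT| = 18.0, T = (-8.291, -10.83). The perpendicularity gives TJ at right angles to HT, so TJ runs at 26.00°; with |TJ| = 15.1, J = (5.281, -4.211). Then |UJ| = |J − U| = 6.754.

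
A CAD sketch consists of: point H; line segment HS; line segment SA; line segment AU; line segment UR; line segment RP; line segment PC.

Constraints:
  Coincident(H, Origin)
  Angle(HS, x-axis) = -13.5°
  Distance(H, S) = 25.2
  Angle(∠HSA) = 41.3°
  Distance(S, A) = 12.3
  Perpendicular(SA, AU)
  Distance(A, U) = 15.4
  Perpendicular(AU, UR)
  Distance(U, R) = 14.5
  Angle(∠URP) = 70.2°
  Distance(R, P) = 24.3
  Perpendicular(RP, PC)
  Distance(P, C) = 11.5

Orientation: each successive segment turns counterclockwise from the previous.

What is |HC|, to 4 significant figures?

20.31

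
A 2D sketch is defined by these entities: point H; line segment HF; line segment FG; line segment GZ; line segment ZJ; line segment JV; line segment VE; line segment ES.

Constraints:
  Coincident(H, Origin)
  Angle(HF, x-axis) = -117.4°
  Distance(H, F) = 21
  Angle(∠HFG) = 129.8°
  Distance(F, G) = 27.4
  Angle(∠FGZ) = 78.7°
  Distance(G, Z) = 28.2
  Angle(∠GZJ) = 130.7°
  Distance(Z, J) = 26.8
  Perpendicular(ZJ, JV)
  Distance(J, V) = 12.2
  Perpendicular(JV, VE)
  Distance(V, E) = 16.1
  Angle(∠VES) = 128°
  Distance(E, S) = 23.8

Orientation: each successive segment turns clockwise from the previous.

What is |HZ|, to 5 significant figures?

37.148

∠HFG = 129.8° gives FG at -167.60° from the x-axis; with |FG| = 27.4, G = (-36.425, -24.528). ∠FGZ = 78.7° gives GZ at 91.100° from the x-axis; with |GZ| = 28.2, Z = (-36.966, 3.6669). Then |HZ| = |Z − H| = 37.148.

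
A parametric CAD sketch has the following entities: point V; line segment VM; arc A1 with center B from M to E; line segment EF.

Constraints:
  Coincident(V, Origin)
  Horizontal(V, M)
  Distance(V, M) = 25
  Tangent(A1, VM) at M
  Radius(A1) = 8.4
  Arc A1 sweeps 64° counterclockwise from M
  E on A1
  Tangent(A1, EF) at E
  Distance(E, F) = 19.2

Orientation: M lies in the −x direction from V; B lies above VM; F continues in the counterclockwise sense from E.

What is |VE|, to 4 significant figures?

18.08

V is at the origin; VM is horizontal with |VM| = 25.0 and M on the −x side, so M = (-25.00, 0.000). A1 meets VM tangentially, so BM is at right angles to VM, so B = M + (0, 8.4) = (-25.00, 8.400). On A1, M sits at bearing -90° from B; a 64° counterclockwise sweep puts E at bearing -26°, so E = B + 8.4·(cos -26°, sin -26°) = (-17.45, 4.718). Then |VE| = |E − V| = 18.08.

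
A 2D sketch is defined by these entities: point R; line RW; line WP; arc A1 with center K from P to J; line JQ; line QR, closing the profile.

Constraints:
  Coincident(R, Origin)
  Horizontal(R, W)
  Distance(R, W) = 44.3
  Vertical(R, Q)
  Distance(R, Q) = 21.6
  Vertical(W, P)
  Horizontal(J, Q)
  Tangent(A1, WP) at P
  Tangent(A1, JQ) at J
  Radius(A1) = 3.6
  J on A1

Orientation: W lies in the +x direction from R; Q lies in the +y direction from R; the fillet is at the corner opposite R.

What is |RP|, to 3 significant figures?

47.8

R is at the origin; R and W share the same y with |RW| = 44.3 and W on the +x side, so W = (44.3, 0.00). RQ is vertical with |RQ| = 21.6 and Q on the +y side, so Q = (0.00, 21.6). The virtual corner opposite R is at (44.3, 21.6). Since A1 is tangent to WP there, KP ⟂ WP and the tangent condition forces KJ to be normal to JQ, with radius 3.6, so the center K sits 3.6 in from both sides at K = (40.7, 18.0). That places the tangent points at P = (44.3, 18.0) on WP and J = (40.7, 21.6) on JQ. Then |RP| = |P − R| = 47.8.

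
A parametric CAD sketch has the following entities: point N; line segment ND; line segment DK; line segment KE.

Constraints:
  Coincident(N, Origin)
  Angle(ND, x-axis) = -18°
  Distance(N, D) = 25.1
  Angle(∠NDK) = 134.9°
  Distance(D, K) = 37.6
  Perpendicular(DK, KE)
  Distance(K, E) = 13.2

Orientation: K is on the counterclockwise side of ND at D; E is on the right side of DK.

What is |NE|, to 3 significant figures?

63.4

∠NDK = 134.9°, so DK runs at -18.0° + (180° − 134.9°) = 27.1° from the x-axis; with |DK| = 37.6, K = D + 37.6·(cos 27.1°, sin 27.1°) = (57.3, 9.37). The perpendicularity gives KE at right angles to DK; with |KE| = 13.2 on the right of DK, E = K + 13.2·(0.456, -0.890) = (63.4, -2.38). Then |NE| = |E − N| = 63.4.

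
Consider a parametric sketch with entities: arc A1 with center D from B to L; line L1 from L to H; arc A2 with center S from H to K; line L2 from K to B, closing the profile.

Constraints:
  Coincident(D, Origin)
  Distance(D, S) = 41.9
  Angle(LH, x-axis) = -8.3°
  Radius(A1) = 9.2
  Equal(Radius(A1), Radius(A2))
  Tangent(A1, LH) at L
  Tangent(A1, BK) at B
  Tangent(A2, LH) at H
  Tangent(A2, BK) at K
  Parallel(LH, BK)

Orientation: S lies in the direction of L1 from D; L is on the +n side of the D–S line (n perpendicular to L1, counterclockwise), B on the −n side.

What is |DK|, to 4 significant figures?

42.90

Tangency of A1 to both parallel lines with radius 9.2 puts L and B at D ± 9.2·n: L = (1.328, 9.104), B = (-1.328, -9.104). Equal radii place H and K the same way about S: H = S + 9.2·n = (42.79, 3.055), K = S − 9.2·n = (40.13, -15.15). Then |DK| = |K − D| = 42.90.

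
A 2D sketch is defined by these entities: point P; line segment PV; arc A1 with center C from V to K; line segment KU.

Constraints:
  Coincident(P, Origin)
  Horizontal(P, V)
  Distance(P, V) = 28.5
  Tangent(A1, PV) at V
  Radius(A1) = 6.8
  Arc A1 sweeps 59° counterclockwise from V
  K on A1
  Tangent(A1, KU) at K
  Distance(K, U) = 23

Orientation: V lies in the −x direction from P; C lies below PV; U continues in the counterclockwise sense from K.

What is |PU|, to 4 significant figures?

51.59

On A1, V sits at bearing 90° from C; a 59° counterclockwise sweep puts K at bearing 149°, so K = C + 6.8·(cos 149°, sin 149°) = (-34.33, -3.298). The tangent condition forces CK to be normal to KU, so KU runs along (−sin 149°, cos 149°); with |KU| = 23.0, U = (-46.17, -23.01). Then |PU| = |U − P| = 51.59.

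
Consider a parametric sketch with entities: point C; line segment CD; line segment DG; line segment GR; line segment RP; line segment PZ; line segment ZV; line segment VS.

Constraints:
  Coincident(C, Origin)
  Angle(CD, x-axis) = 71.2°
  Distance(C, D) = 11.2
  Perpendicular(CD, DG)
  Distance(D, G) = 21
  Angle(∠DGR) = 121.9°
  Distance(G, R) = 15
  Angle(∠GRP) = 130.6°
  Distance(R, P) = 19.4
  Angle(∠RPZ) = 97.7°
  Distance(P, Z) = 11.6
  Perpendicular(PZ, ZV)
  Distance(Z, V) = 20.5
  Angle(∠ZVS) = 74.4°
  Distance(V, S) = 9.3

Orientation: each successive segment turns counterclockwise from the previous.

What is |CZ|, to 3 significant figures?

21.5

∠GRP = 130.6° gives RP at -91.3° from the x-axis; with |RP| = 19.4, P = (-28.3, -11.5). ∠RPZ = 97.7° gives PZ at -9.00° from the x-axis; with |PZ| = 11.6, Z = (-16.9, -13.3). Then |CZ| = |Z − C| = 21.5.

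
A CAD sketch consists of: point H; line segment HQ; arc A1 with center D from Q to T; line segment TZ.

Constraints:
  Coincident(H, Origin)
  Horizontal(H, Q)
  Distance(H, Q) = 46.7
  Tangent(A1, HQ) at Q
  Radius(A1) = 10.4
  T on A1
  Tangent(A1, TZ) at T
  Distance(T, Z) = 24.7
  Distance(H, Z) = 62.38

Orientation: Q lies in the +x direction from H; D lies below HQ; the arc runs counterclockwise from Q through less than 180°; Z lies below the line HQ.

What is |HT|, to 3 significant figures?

40.9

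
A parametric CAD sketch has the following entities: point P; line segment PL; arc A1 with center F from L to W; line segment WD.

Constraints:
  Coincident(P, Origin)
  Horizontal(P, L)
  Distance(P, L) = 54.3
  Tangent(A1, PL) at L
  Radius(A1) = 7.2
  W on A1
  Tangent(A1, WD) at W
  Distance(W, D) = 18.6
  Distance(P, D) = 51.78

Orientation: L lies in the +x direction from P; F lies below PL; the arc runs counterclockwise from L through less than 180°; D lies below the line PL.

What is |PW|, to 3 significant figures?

47.6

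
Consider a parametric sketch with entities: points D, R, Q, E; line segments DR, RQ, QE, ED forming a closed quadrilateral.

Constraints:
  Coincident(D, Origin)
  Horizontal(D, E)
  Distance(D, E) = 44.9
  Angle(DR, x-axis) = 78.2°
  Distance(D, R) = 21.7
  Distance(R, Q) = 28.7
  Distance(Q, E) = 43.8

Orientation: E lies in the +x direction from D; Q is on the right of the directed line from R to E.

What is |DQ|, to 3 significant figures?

7.53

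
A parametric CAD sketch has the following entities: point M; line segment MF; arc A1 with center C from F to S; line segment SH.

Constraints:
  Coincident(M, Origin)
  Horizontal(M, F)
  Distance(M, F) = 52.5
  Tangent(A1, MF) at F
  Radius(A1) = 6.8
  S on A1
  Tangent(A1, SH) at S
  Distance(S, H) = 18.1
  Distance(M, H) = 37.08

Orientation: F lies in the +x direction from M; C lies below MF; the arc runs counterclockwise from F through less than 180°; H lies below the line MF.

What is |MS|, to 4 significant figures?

48.02

Checks: M.y = 0.00, F.y = 0.00 ✓; |CS| = 6.800 ✓; ∠(CS, SH) = 90.00° ✓; |SH| = 18.10 ✓; |MH| = 37.08 ✓.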